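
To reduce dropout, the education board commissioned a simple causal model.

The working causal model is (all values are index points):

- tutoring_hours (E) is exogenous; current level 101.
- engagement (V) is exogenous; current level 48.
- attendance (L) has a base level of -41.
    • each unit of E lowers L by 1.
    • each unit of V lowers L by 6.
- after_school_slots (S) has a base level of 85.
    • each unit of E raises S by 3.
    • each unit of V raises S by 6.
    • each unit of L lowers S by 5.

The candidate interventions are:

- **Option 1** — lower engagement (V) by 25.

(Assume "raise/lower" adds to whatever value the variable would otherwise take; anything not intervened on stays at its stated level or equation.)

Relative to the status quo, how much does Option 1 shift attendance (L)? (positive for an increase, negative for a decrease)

Baseline:
  E = 101
  V = 48
  L = -41 − 101 − 6·48 = -430
Option 1 (V − 25):
  E = 101
  V = 48 − 25 = 23
  L = -41 − 101 − 6·23 = -280
Change in L: -280 − (-430) = 150

150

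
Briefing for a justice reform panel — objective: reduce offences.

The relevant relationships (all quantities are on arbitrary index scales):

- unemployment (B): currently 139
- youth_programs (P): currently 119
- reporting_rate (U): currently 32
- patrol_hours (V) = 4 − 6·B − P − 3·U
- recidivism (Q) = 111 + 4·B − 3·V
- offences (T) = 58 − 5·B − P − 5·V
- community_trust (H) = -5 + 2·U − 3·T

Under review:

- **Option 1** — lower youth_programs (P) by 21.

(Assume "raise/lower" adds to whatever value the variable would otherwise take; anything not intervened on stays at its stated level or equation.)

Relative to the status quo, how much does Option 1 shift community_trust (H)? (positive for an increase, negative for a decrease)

Baseline:
  B = 139
  P = 119
  U = 32
  V = 4 − 6·139 − 119 − 3·32 = -1045
  T = 58 − 5·139 − 119 − 5·(-1045) = 4469
  H = -5 + 2·32 − 3·4469 = -13348
Option 1 (P − 21):
  B = 139
  P = 119 − 21 = 98
  U = 32
  V = 4 − 6·139 − 98 − 3·32 = -1024
  T = 58 − 5·139 − 98 − 5·(-1024) = 4385
  H = -5 + 2·32 − 3·4385 = -13096
Change in H: -13096 − (-13348) = 252

252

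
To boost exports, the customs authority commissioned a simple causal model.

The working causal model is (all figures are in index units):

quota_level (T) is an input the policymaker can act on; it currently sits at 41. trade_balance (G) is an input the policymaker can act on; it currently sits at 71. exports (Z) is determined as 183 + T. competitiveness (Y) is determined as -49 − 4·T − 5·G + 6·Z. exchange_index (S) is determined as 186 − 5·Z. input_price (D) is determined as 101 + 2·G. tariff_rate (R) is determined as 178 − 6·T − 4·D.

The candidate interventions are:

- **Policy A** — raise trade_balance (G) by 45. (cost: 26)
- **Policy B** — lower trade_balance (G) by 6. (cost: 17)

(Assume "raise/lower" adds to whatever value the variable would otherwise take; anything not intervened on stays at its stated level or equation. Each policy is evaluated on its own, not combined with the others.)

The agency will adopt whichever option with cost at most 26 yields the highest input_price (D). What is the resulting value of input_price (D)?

333

Policy A (G + 45):
  G = 71 + 45 = 116
  D = 101 + 2·116 = 333
Policy B (G − 6):
  G = 71 − 6 = 65
  D = 101 + 2·65 = 231
Comparing — Policy A: D=333, Policy B: D=231. Highest is 333 (Policy A).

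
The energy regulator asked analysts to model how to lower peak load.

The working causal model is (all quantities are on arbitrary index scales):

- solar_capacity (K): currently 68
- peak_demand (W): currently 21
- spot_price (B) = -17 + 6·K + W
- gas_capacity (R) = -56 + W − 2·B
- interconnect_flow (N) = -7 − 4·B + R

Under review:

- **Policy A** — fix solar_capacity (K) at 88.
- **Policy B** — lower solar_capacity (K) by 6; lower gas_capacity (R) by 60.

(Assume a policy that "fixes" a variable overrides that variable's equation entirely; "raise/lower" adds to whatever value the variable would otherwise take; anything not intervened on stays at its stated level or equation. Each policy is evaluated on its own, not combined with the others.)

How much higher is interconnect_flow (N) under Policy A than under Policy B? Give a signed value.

-876

Policy A (K := 88):
  K = 88
  W = 21
  B = -17 + 6·88 + 21 = 532
  R = -56 + 21 − 2·532 = -1099
  N = -7 − 4·532 + (-1099) = -3234
Policy B (K − 6, R − 60):
  K = 68 − 6 = 62
  W = 21
  B = -17 + 6·62 + 21 = 376
  R = -56 + 21 − 2·376 (−60 from intervention) = -847
  N = -7 − 4·376 + (-847) = -2358
N: -3234 − (-2358) = -876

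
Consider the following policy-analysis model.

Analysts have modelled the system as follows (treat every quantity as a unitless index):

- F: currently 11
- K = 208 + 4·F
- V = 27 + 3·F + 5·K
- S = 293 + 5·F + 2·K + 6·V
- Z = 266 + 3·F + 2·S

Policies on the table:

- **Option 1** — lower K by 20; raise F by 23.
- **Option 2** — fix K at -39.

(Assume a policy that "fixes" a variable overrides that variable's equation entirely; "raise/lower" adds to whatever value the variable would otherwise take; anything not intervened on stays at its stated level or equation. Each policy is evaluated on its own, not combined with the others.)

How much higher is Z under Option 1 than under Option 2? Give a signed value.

Option 1 (K − 20, F + 23):
  F = 11 + 23 = 34
  K = 208 + 4·34 (−20 from intervention) = 324
  V = 27 + 3·34 + 5·324 = 1749
  S = 293 + 5·34 + 2·324 + 6·1749 = 11605
  Z = 266 + 3·34 + 2·11605 = 23578
Option 2 (K := -39):
  F = 11
  K = -39
  V = 27 + 3·11 + 5·(-39) = -135
  S = 293 + 5·11 + 2·(-39) + 6·(-135) = -540
  Z = 266 + 3·11 + 2·(-540) = -781
Z: 23578 − (-781) = 24359

24359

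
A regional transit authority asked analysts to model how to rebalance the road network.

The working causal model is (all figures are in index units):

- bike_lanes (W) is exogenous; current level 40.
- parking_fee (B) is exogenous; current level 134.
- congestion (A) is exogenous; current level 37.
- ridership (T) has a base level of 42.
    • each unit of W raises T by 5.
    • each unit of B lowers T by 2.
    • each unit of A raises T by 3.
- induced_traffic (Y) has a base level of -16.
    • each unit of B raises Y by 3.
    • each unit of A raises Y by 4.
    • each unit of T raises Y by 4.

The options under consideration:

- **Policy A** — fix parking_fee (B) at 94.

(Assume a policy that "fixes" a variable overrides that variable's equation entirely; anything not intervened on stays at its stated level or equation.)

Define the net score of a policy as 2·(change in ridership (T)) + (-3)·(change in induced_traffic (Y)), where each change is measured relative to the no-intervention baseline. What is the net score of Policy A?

-440

Baseline:
  W = 40
  B = 134
  A = 37
  T = 42 + 5·40 − 2·134 + 3·37 = 85
  Y = -16 + 3·134 + 4·37 + 4·85 = 874
Policy A (B := 94):
  W = 40
  B = 94
  A = 37
  T = 42 + 5·40 − 2·94 + 3·37 = 165
  Y = -16 + 3·94 + 4·37 + 4·165 = 1074
ΔT = 165 − 85 = 80; ΔY = 1074 − 874 = 200
Score = 2·80 + (-3)·200 = -440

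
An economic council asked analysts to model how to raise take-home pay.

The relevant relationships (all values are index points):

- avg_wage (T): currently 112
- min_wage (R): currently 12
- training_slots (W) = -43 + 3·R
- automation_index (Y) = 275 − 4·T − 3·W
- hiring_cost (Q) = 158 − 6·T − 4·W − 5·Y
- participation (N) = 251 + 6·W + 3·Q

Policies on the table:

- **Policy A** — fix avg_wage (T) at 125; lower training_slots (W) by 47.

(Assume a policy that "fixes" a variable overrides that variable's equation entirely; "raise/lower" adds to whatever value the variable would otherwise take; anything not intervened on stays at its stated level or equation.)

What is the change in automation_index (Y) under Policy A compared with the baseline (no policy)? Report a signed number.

Baseline:
  T = 112
  R = 12
  W = -43 + 3·12 = -7
  Y = 275 − 4·112 − 3·(-7) = -152
Policy A (T := 125, W − 47):
  T = 125
  R = 12
  W = -43 + 3·12 (−47 from intervention) = -54
  Y = 275 − 4·125 − 3·(-54) = -63
Change in Y: -63 − (-152) = 89

89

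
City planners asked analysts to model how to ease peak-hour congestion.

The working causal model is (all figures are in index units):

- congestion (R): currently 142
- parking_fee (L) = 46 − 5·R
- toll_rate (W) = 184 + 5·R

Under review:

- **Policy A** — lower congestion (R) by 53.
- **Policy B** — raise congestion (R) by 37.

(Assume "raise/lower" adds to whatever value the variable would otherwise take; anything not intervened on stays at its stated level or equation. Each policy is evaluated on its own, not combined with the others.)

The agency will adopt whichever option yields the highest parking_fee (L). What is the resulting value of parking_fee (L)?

-399

Policy A (R − 53):
  R = 142 − 53 = 89
  L = 46 − 5·89 = -399
Policy B (R + 37):
  R = 142 + 37 = 179
  L = 46 − 5·179 = -849
Comparing — Policy A: L=-399, Policy B: L=-849. Highest is -399 (Policy A).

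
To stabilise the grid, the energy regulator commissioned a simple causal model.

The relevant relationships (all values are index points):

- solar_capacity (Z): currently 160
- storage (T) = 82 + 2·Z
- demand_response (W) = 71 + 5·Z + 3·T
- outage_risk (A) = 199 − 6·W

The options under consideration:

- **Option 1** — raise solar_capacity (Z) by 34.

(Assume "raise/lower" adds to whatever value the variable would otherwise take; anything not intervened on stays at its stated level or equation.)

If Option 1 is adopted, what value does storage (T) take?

470

Option 1 (Z + 34):
  Z = 160 + 34 = 194
  T = 82 + 2·194 = 470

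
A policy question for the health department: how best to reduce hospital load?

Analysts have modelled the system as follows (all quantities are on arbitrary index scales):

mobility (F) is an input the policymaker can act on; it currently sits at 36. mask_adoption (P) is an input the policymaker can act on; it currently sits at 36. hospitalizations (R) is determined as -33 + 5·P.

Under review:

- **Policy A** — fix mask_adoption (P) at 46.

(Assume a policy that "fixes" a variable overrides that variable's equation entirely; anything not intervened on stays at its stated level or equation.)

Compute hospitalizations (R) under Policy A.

Policy A (P := 46):
  P = 46
  R = -33 + 5·46 = 197

197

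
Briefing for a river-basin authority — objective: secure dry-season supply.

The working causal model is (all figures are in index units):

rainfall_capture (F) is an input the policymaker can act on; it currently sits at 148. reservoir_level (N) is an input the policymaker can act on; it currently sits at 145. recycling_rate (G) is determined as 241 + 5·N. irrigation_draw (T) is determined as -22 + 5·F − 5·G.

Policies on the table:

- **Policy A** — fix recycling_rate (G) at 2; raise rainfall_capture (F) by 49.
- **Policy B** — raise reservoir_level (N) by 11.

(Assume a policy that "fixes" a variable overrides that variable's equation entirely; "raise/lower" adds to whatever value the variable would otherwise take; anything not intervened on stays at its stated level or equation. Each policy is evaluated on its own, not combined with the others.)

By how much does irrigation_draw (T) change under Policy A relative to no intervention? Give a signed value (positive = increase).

Baseline:
  F = 148
  N = 145
  G = 241 + 5·145 = 966
  T = -22 + 5·148 − 5·966 = -4112
Policy A (G := 2, F + 49):
  F = 148 + 49 = 197
  N = 145
  G = 2
  T = -22 + 5·197 − 5·2 = 953
Change in T: 953 − (-4112) = 5065

5065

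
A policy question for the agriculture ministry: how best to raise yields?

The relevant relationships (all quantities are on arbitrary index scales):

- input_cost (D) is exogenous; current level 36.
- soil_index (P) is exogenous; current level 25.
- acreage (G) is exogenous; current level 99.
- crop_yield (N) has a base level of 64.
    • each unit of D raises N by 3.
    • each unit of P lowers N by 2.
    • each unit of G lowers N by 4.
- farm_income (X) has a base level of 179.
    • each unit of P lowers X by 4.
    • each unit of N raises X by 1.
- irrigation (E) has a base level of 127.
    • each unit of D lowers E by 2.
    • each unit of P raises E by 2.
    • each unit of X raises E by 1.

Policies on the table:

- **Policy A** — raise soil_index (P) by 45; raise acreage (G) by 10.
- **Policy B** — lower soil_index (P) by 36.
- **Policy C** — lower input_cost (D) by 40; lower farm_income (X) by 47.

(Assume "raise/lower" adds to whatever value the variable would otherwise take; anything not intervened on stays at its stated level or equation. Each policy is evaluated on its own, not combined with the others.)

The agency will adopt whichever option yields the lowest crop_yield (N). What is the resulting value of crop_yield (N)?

-404

Policy A (P + 45, G + 10):
  D = 36
  P = 25 + 45 = 70
  G = 99 + 10 = 109
  N = 64 + 3·36 − 2·70 − 4·109 = -404
Policy B (P − 36):
  D = 36
  P = 25 − 36 = -11
  G = 99
  N = 64 + 3·36 − 2·(-11) − 4·99 = -202
Policy C (D − 40, X − 47):
  D = 36 − 40 = -4
  P = 25
  G = 99
  N = 64 + 3·(-4) − 2·25 − 4·99 = -394
Comparing — Policy A: N=-404, Policy B: N=-202, Policy C: N=-394. Lowest is -404 (Policy A).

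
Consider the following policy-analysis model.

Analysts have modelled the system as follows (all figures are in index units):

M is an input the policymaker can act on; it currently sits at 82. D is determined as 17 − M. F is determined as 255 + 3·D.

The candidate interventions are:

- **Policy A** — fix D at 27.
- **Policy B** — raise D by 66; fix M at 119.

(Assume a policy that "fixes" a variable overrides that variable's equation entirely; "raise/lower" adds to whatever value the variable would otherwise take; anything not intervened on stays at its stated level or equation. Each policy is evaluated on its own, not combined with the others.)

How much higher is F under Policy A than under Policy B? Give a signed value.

Policy A (D := 27):
  M = 82
  D = 27
  F = 255 + 3·27 = 336
Policy B (D + 66, M := 119):
  M = 119
  D = 17 − 119 (+66 from intervention) = -36
  F = 255 + 3·(-36) = 147
F: 336 − 147 = 189

189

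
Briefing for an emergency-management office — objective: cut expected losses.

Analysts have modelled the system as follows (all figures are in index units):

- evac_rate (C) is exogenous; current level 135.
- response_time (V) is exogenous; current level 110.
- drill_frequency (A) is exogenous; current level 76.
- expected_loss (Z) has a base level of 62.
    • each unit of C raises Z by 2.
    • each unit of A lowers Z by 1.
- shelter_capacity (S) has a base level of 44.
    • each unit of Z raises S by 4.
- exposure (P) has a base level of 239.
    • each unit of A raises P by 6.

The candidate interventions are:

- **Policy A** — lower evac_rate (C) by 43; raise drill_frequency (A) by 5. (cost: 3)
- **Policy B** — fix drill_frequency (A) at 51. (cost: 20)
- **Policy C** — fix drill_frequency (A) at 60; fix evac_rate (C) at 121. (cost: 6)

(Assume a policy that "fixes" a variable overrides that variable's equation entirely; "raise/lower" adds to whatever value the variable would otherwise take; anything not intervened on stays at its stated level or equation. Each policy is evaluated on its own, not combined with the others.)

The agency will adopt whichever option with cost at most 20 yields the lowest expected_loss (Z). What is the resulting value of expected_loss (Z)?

165

Policy A (C − 43, A + 5):
  C = 135 − 43 = 92
  A = 76 + 5 = 81
  Z = 62 + 2·92 − 81 = 165
Policy B (A := 51):
  C = 135
  A = 51
  Z = 62 + 2·135 − 51 = 281
Policy C (A := 60, C := 121):
  C = 121
  A = 60
  Z = 62 + 2·121 − 60 = 244
Comparing — Policy A: Z=165, Policy B: Z=281, Policy C: Z=244. Lowest is 165 (Policy A).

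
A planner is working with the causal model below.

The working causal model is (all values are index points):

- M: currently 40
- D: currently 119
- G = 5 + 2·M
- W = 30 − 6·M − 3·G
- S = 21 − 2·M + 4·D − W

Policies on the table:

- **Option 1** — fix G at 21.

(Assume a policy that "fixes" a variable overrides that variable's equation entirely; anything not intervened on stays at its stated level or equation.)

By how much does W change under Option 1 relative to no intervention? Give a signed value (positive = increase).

Baseline:
  M = 40
  G = 5 + 2·40 = 85
  W = 30 − 6·40 − 3·85 = -465
Option 1 (G := 21):
  M = 40
  G = 21
  W = 30 − 6·40 − 3·21 = -273
Change in W: -273 − (-465) = 192

192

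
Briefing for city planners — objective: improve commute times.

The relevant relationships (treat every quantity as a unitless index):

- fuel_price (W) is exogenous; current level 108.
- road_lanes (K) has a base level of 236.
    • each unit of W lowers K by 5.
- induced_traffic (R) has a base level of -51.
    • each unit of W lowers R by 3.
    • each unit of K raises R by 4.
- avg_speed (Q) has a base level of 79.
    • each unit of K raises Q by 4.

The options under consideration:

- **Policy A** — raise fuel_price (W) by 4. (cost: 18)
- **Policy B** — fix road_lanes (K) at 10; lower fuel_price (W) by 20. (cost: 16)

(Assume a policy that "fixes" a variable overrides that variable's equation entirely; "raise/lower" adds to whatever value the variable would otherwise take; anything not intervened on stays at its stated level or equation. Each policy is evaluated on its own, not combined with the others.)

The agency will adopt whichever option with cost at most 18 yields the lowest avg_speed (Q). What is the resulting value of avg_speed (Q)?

Policy A (W + 4):
  W = 108 + 4 = 112
  K = 236 − 5·112 = -324
  Q = 79 + 4·(-324) = -1217
Policy B (K := 10, W − 20):
  W = 108 − 20 = 88
  K = 10
  Q = 79 + 4·10 = 119
Comparing — Policy A: Q=-1217, Policy B: Q=119. Lowest is -1217 (Policy A).

-1217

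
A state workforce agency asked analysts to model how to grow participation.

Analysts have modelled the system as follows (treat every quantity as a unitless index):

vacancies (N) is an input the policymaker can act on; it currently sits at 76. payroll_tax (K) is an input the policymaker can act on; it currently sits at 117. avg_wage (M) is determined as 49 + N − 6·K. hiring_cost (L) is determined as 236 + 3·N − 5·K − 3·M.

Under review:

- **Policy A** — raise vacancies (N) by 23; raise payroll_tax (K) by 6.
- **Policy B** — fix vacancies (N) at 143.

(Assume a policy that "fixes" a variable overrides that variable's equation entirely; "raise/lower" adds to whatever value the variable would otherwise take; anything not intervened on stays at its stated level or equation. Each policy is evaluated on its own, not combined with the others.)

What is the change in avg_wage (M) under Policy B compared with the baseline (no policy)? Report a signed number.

67

Baseline:
  N = 76
  K = 117
  M = 49 + 76 − 6·117 = -577
Policy B (N := 143):
  N = 143
  K = 117
  M = 49 + 143 − 6·117 = -510
Change in M: -510 − (-577) = 67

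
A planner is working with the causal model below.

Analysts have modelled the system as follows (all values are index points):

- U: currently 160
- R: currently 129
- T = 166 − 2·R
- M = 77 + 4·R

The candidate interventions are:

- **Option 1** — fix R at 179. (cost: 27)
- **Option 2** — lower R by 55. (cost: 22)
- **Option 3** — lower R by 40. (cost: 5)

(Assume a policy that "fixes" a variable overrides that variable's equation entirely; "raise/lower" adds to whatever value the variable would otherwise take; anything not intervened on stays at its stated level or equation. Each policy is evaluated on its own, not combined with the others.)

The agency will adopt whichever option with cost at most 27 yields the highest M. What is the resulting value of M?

793

Option 1 (R := 179):
  R = 179
  M = 77 + 4·179 = 793
Option 2 (R − 55):
  R = 129 − 55 = 74
  M = 77 + 4·74 = 373
Option 3 (R − 40):
  R = 129 − 40 = 89
  M = 77 + 4·89 = 433
Comparing — Option 1: M=793, Option 2: M=373, Option 3: M=433. Highest is 793 (Option 1).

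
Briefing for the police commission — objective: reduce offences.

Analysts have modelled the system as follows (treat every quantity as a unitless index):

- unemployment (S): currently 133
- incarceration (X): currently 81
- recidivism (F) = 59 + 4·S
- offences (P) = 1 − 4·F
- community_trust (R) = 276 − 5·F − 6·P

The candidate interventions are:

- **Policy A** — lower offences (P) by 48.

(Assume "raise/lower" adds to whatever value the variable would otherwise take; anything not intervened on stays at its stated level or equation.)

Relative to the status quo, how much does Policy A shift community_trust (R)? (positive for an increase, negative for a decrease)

288

Baseline:
  S = 133
  F = 59 + 4·133 = 591
  P = 1 − 4·591 = -2363
  R = 276 − 5·591 − 6·(-2363) = 11499
Policy A (P − 48):
  S = 133
  F = 59 + 4·133 = 591
  P = 1 − 4·591 (−48 from intervention) = -2411
  R = 276 − 5·591 − 6·(-2411) = 11787
Change in R: 11787 − 11499 = 288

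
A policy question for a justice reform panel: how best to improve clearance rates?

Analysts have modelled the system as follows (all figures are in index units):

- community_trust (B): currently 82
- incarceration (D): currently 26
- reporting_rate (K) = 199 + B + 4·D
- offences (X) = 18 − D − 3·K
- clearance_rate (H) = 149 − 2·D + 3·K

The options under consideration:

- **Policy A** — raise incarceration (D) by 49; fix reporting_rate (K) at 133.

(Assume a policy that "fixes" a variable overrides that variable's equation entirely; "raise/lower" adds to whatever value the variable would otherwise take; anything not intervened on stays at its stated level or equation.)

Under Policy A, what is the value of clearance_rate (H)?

398

Policy A (D + 49, K := 133):
  B = 82
  D = 26 + 49 = 75
  K = 133
  H = 149 − 2·75 + 3·133 = 398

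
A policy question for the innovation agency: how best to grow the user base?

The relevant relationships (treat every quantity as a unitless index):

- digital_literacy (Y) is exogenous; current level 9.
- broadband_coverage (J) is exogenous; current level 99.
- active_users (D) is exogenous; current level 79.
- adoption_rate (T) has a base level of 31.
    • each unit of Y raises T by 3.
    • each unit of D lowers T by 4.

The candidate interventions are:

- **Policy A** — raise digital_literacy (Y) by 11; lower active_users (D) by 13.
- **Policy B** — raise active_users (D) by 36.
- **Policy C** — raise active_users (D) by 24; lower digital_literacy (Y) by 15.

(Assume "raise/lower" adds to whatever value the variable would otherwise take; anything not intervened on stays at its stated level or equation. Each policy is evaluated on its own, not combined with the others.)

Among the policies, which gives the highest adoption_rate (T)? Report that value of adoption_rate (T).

Policy A (Y + 11, D − 13):
  Y = 9 + 11 = 20
  D = 79 − 13 = 66
  T = 31 + 3·20 − 4·66 = -173
Policy B (D + 36):
  Y = 9
  D = 79 + 36 = 115
  T = 31 + 3·9 − 4·115 = -402
Policy C (D + 24, Y − 15):
  Y = 9 − 15 = -6
  D = 79 + 24 = 103
  T = 31 + 3·(-6) − 4·103 = -399
Comparing — Policy A: T=-173, Policy B: T=-402, Policy C: T=-399. Highest is -173 (Policy A).

-173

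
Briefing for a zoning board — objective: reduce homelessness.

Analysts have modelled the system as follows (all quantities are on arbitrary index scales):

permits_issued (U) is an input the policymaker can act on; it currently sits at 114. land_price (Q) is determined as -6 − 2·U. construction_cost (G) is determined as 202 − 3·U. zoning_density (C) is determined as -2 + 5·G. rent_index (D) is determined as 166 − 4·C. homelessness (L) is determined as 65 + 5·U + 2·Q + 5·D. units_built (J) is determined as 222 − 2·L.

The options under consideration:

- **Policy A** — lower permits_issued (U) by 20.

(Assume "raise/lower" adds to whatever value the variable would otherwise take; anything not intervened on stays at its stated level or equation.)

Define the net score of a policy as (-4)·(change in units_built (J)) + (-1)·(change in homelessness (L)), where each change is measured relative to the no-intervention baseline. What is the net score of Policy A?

-42140

Baseline:
  U = 114
  Q = -6 − 2·114 = -234
  G = 202 − 3·114 = -140
  C = -2 + 5·(-140) = -702
  D = 166 − 4·(-702) = 2974
  L = 65 + 5·114 + 2·(-234) + 5·2974 = 15037
  J = 222 − 2·15037 = -29852
Policy A (U − 20):
  U = 114 − 20 = 94
  Q = -6 − 2·94 = -194
  G = 202 − 3·94 = -80
  C = -2 + 5·(-80) = -402
  D = 166 − 4·(-402) = 1774
  L = 65 + 5·94 + 2·(-194) + 5·1774 = 9017
  J = 222 − 2·9017 = -17812
ΔJ = -17812 − (-29852) = 12040; ΔL = 9017 − 15037 = -6020
Score = (-4)·12040 + (-1)·(-6020) = -42140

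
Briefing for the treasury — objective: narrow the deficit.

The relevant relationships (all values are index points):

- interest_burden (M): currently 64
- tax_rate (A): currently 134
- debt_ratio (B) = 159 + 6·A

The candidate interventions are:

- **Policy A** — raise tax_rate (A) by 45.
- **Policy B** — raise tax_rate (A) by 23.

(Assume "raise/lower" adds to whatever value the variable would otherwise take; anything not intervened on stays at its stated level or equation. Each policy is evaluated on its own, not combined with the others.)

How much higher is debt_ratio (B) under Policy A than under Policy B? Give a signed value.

132

Policy A (A + 45):
  A = 134 + 45 = 179
  B = 159 + 6·179 = 1233
Policy B (A + 23):
  A = 134 + 23 = 157
  B = 159 + 6·157 = 1101
B: 1233 − 1101 = 132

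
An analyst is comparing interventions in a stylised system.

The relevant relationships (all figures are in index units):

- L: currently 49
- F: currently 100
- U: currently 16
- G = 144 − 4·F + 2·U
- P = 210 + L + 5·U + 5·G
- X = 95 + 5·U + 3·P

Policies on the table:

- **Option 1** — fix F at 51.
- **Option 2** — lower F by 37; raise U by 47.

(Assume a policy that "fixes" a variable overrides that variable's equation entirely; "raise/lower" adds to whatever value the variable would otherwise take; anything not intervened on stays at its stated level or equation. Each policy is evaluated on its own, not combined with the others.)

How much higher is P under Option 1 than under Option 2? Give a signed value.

-465

Option 1 (F := 51):
  L = 49
  F = 51
  U = 16
  G = 144 − 4·51 + 2·16 = -28
  P = 210 + 49 + 5·16 + 5·(-28) = 199
Option 2 (F − 37, U + 47):
  L = 49
  F = 100 − 37 = 63
  U = 16 + 47 = 63
  G = 144 − 4·63 + 2·63 = 18
  P = 210 + 49 + 5·63 + 5·18 = 664
P: 199 − 664 = -465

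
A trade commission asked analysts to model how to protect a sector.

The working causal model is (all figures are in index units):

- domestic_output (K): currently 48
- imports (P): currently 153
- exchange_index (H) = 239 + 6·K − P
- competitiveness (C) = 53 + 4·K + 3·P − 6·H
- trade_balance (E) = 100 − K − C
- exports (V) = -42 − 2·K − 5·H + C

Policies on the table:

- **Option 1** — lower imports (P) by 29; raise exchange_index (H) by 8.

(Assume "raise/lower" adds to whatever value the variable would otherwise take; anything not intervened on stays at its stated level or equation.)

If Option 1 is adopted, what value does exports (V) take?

Option 1 (P − 29, H + 8):
  K = 48
  P = 153 − 29 = 124
  H = 239 + 6·48 − 124 (+8 from intervention) = 411
  C = 53 + 4·48 + 3·124 − 6·411 = -1849
  V = -42 − 2·48 − 5·411 + (-1849) = -4042

-4042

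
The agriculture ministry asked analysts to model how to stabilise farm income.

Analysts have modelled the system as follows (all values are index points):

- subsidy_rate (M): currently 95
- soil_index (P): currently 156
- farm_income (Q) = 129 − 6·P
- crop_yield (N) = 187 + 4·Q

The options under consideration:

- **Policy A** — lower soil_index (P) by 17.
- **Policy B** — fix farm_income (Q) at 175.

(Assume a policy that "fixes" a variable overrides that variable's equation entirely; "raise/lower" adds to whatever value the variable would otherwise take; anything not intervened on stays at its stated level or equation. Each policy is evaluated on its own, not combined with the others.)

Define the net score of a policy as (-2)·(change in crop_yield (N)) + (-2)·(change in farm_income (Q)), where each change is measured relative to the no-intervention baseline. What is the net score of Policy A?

Baseline:
  P = 156
  Q = 129 − 6·156 = -807
  N = 187 + 4·(-807) = -3041
Policy A (P − 17):
  P = 156 − 17 = 139
  Q = 129 − 6·139 = -705
  N = 187 + 4·(-705) = -2633
ΔN = -2633 − (-3041) = 408; ΔQ = -705 − (-807) = 102
Score = (-2)·408 + (-2)·102 = -1020

-1020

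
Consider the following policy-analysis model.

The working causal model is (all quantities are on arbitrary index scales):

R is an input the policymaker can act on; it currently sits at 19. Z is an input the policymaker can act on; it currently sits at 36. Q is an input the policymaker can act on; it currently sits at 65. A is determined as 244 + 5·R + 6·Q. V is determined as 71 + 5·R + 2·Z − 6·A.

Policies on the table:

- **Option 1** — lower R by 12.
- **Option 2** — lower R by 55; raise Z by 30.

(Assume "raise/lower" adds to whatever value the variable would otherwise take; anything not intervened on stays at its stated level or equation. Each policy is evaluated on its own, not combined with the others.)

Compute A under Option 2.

454

Option 2 (R − 55, Z + 30):
  R = 19 − 55 = -36
  Q = 65
  A = 244 + 5·(-36) + 6·65 = 454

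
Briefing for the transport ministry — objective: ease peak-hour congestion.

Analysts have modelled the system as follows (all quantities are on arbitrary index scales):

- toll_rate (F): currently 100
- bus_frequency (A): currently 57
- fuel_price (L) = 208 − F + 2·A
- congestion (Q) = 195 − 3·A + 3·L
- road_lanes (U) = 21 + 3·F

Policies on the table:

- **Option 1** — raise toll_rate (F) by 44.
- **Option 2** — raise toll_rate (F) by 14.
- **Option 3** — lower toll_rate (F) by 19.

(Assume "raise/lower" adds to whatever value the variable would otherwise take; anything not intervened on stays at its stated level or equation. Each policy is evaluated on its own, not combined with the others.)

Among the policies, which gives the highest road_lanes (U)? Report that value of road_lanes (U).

453

Option 1 (F + 44):
  F = 100 + 44 = 144
  U = 21 + 3·144 = 453
Option 2 (F + 14):
  F = 100 + 14 = 114
  U = 21 + 3·114 = 363
Option 3 (F − 19):
  F = 100 − 19 = 81
  U = 21 + 3·81 = 264
Comparing — Option 1: U=453, Option 2: U=363, Option 3: U=264. Highest is 453 (Option 1).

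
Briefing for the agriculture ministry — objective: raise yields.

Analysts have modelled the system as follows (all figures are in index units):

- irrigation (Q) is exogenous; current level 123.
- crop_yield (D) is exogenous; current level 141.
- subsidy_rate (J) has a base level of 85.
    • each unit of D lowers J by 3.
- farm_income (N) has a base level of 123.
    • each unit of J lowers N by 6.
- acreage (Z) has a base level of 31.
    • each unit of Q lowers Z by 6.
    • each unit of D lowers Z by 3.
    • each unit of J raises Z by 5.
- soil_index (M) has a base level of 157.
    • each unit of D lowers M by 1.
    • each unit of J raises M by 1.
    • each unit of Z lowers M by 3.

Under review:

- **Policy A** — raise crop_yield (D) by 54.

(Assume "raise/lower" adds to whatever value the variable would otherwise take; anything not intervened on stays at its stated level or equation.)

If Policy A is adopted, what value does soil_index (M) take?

10838

Policy A (D + 54):
  Q = 123
  D = 141 + 54 = 195
  J = 85 − 3·195 = -500
  Z = 31 − 6·123 − 3·195 + 5·(-500) = -3792
  M = 157 − 195 + (-500) − 3·(-3792) = 10838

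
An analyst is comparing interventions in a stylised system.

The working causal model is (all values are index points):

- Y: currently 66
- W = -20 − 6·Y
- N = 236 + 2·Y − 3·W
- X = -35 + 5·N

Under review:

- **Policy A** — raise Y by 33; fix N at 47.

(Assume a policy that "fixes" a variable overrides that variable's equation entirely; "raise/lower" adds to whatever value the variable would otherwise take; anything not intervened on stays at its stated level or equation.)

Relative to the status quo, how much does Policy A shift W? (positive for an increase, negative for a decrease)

Baseline:
  Y = 66
  W = -20 − 6·66 = -416
Policy A (Y + 33, N := 47):
  Y = 66 + 33 = 99
  W = -20 − 6·99 = -614
Change in W: -614 − (-416) = -198

-198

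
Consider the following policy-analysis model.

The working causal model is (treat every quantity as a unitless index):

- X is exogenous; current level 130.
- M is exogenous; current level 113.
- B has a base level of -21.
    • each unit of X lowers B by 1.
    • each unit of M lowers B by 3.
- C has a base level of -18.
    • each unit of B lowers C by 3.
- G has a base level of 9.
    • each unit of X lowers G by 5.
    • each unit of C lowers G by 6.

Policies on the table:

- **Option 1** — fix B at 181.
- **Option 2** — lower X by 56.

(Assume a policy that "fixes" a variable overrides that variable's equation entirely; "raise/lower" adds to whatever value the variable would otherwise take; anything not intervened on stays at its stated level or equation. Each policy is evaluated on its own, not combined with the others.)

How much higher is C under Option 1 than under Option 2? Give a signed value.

-1845

Option 1 (B := 181):
  X = 130
  M = 113
  B = 181
  C = -18 − 3·181 = -561
Option 2 (X − 56):
  X = 130 − 56 = 74
  M = 113
  B = -21 − 74 − 3·113 = -434
  C = -18 − 3·(-434) = 1284
C: -561 − 1284 = -1845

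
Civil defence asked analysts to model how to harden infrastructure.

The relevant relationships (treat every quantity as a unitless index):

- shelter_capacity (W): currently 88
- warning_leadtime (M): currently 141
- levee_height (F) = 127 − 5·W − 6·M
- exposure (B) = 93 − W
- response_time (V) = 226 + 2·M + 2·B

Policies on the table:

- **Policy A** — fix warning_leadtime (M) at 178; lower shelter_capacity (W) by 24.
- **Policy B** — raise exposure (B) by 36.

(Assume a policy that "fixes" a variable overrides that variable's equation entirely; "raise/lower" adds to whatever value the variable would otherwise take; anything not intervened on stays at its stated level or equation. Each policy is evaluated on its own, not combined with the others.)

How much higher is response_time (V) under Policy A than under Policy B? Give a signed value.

Policy A (M := 178, W − 24):
  W = 88 − 24 = 64
  M = 178
  B = 93 − 64 = 29
  V = 226 + 2·178 + 2·29 = 640
Policy B (B + 36):
  W = 88
  M = 141
  B = 93 − 88 (+36 from intervention) = 41
  V = 226 + 2·141 + 2·41 = 590
V: 640 − 590 = 50

50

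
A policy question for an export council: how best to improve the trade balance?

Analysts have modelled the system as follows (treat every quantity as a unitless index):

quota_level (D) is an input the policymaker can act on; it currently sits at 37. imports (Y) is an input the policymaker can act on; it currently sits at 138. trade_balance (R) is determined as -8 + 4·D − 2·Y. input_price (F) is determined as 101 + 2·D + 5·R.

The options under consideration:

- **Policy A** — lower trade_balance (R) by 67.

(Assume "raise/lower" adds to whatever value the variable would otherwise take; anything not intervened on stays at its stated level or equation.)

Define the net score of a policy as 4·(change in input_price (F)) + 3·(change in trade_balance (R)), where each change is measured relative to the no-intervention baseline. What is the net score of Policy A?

-1541

Baseline:
  D = 37
  Y = 138
  R = -8 + 4·37 − 2·138 = -136
  F = 101 + 2·37 + 5·(-136) = -505
Policy A (R − 67):
  D = 37
  Y = 138
  R = -8 + 4·37 − 2·138 (−67 from intervention) = -203
  F = 101 + 2·37 + 5·(-203) = -840
ΔF = -840 − (-505) = -335; ΔR = -203 − (-136) = -67
Score = 4·(-335) + 3·(-67) = -1541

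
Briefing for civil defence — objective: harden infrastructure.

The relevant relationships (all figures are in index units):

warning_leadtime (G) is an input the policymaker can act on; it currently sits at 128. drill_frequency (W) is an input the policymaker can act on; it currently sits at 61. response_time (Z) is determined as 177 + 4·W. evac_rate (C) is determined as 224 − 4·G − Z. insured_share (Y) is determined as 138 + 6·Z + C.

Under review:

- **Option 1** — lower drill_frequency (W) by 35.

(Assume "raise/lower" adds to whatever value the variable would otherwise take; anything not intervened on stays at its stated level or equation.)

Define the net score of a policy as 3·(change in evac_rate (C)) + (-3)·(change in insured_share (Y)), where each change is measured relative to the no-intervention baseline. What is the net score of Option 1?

Baseline:
  G = 128
  W = 61
  Z = 177 + 4·61 = 421
  C = 224 − 4·128 − 421 = -709
  Y = 138 + 6·421 + (-709) = 1955
Option 1 (W − 35):
  G = 128
  W = 61 − 35 = 26
  Z = 177 + 4·26 = 281
  C = 224 − 4·128 − 281 = -569
  Y = 138 + 6·281 + (-569) = 1255
ΔC = -569 − (-709) = 140; ΔY = 1255 − 1955 = -700
Score = 3·140 + (-3)·(-700) = 2520

2520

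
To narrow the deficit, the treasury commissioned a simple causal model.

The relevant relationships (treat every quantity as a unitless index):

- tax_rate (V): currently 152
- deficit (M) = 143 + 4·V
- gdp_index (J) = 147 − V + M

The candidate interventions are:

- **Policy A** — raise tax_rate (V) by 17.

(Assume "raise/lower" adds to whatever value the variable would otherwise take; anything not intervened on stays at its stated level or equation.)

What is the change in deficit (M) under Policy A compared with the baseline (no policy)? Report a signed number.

Baseline:
  V = 152
  M = 143 + 4·152 = 751
Policy A (V + 17):
  V = 152 + 17 = 169
  M = 143 + 4·169 = 819
Change in M: 819 − 751 = 68

68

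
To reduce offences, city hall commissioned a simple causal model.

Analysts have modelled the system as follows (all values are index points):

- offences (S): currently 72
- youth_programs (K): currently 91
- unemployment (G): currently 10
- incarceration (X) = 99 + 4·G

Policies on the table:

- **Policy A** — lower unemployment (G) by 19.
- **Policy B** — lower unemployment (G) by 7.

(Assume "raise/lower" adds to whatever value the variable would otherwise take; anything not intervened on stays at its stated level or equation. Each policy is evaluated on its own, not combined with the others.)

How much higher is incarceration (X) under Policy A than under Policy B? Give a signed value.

Policy A (G − 19):
  G = 10 − 19 = -9
  X = 99 + 4·(-9) = 63
Policy B (G − 7):
  G = 10 − 7 = 3
  X = 99 + 4·3 = 111
X: 63 − 111 = -48

-48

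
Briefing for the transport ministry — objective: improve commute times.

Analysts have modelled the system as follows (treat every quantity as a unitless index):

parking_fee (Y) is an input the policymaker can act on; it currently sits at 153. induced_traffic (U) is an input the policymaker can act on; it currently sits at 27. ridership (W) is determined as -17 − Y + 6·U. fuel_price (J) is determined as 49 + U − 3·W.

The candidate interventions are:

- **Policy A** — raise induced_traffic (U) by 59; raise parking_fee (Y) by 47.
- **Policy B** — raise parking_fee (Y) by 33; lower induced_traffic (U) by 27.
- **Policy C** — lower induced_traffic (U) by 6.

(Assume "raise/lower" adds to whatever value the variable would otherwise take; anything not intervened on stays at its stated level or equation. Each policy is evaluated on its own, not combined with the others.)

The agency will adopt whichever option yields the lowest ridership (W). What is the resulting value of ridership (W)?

Policy A (U + 59, Y + 47):
  Y = 153 + 47 = 200
  U = 27 + 59 = 86
  W = -17 − 200 + 6·86 = 299
Policy B (Y + 33, U − 27):
  Y = 153 + 33 = 186
  U = 27 − 27 = 0
  W = -17 − 186 + 6·0 = -203
Policy C (U − 6):
  Y = 153
  U = 27 − 6 = 21
  W = -17 − 153 + 6·21 = -44
Comparing — Policy A: W=299, Policy B: W=-203, Policy C: W=-44. Lowest is -203 (Policy B).

-203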